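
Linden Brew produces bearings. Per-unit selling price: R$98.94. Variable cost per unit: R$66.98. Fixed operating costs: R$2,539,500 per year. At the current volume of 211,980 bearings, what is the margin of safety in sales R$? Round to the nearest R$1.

Contribution margin per unit = R$98.94 − R$66.98 = R$31.96. Break-even units = R$2,539,500 ÷ R$31.96 = 79,458.70; break-even revenue = 79,458.70 × R$98.94 = R$7,861,643.62.
Actual sales revenue = 211,980 × R$98.94 = R$20,973,301.20.
Margin of safety = R$20,973,301.20 − R$7,861,643.62 = R$13,111,658.

R$13,111,658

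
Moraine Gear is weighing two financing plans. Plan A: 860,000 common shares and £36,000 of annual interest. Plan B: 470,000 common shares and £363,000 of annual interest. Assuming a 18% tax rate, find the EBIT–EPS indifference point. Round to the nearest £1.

Set EPS_A = EPS_B: (EBIT − £36,000)(1 − 0.18) ÷ 860,000 = (EBIT − £363,000)(1 − 0.18) ÷ 470,000.
The (1 − t) factor cancels: (EBIT − 36,000) × 470,000 = (EBIT − 363,000) × 860,000.
EBIT × (860,000 − 470,000) = 363,000 × 860,000 − 36,000 × 470,000 = 295,260,000,000, so EBIT = 295,260,000,000 ÷ 390,000 = 757,076.92.

£757,077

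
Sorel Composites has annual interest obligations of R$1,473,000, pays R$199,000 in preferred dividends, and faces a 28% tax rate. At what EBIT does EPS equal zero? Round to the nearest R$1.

R$1,749,389

Preferred dividends are paid after tax, so their pre-tax equivalent is R$199,000 ÷ (1 − 0.28) = R$276,388.89.
EPS = 0 when EBIT covers interest plus the pre-tax preferred burden: R$1,473,000 + R$276,388.89 = R$1,749,388.89.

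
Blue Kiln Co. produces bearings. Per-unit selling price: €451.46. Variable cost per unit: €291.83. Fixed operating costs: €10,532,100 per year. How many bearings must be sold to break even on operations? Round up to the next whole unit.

65,979 bearings

Unit CM = price − variable cost = €451.46 − €291.83 = €159.63.
Break-even volume = fixed costs ÷ CM per unit = €10,532,100 ÷ €159.63 = 65,978.20, so 65,979 bearings.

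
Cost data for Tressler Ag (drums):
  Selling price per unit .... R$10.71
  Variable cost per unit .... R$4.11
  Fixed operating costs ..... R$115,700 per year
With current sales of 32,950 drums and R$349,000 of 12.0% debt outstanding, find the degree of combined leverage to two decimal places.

Total contribution margin = 32,950 × R$6.60 = R$217,470.00.
Subtracting fixed costs: EBIT = R$217,470.00 − R$115,700 = R$101,770.00. Interest = R$41,880.00, so EBIT − I = R$59,890.00.
Degree of total leverage = total CM / (EBIT − interest) = R$217,470.00 / R$59,890.00 = 3.6312.

3.63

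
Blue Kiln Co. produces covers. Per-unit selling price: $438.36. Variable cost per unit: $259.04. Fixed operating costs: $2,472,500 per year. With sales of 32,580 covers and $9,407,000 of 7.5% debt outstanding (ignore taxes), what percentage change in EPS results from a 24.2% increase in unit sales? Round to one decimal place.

At 32,580 units, contribution = 32,580 × $179.32 = $5,842,245.60.
EBIT = $5,842,245.60 − $2,472,500 = $3,369,745.60.
After interest of $705,525.00, pre-tax earnings = $2,664,220.60.
Degree of combined leverage = contribution ÷ (EBIT − I) = $5,842,245.60 ÷ $2,664,220.60 = 2.1929.
%ΔEPS = DCL × %ΔSales = 2.1929 × +24.2% = +53.1%.

+53.1%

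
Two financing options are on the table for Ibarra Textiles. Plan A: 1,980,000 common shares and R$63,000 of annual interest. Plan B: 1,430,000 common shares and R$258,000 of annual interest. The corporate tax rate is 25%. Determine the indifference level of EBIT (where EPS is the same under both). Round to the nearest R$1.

R$765,000

At indifference, (EBIT − 63,000)(1 − t)/1,980,000 = (EBIT − 258,000)(1 − t)/1,430,000.
The (1 − t) factor cancels: (EBIT − 63,000) × 1,430,000 = (EBIT − 258,000) × 1,980,000.
EBIT × (1,980,000 − 1,430,000) = 258,000 × 1,980,000 − 63,000 × 1,430,000 = 420,750,000,000, so EBIT = 420,750,000,000 ÷ 550,000 = 765,000.00.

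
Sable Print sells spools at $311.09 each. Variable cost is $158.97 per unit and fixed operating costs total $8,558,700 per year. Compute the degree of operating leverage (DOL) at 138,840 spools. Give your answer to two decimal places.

1.68

Contribution at this volume is 138,840 × $152.12 = $21,120,340.80.
EBIT = $21,120,340.80 − $8,558,700 = $12,561,640.80.
Degree of operating leverage = $21,120,340.80 / $12,561,640.80 = 1.6813.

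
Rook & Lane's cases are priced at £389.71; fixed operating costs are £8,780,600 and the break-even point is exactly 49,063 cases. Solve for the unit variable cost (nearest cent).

Contribution per unit must be FC / Q = £8,780,600 / 49,063 = £178.9658.
Hence VC = price − CM = £389.71 − £178.9658 = £210.74.

£210.74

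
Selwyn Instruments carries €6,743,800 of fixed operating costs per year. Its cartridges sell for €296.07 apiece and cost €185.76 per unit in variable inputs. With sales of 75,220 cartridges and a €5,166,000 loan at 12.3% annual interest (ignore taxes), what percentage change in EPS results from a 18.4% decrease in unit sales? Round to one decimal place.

-166.3%

Contribution at this volume is 75,220 × €110.31 = €8,297,518.20.
EBIT = €8,297,518.20 − €6,743,800 = €1,553,718.20.
Interest = €635,418.00, so EBIT − I = €918,300.20.
Degree of combined leverage = contribution ÷ (EBIT − I) = €8,297,518.20 ÷ €918,300.20 = 9.0357.
EPS therefore changes by 9.0357 × (-18.4%) = -166.3%.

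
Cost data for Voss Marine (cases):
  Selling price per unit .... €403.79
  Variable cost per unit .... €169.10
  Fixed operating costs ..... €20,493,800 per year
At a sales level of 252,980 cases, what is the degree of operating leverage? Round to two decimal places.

1.53

At 252,980 units, contribution = 252,980 × €234.69 = €59,371,876.20.
Subtracting fixed costs: EBIT = €59,371,876.20 − €20,493,800 = €38,878,076.20.
So DOL = total CM / EBIT = €59,371,876.20 / €38,878,076.20 = 1.5271.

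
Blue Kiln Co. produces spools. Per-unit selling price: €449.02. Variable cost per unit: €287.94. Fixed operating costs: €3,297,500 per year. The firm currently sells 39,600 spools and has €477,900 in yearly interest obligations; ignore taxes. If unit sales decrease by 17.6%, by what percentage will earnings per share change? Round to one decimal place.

At 39,600 units, contribution = 39,600 × €161.08 = €6,378,768.00.
EBIT = €6,378,768.00 − €3,297,500 = €3,081,268.00.
Interest = €477,900.00, so EBIT − I = €2,603,368.00.
Degree of combined leverage = contribution ÷ (EBIT − I) = €6,378,768.00 ÷ €2,603,368.00 = 2.4502.
EPS therefore changes by 2.4502 × (-17.6%) = -43.1%.

-43.1%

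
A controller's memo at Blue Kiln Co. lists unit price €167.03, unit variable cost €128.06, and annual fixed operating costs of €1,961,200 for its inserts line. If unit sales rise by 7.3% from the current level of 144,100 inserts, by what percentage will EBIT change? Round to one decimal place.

At 144,100 units, contribution = 144,100 × €38.97 = €5,615,577.00.
Operating income = contribution − fixed costs = €5,615,577.00 − €1,961,200 = €3,654,377.00.
So DOL = total CM / EBIT = €5,615,577.00 / €3,654,377.00 = 1.5367.
Operating income changes by 1.5367 × +7.3% = +11.2%.

+11.2%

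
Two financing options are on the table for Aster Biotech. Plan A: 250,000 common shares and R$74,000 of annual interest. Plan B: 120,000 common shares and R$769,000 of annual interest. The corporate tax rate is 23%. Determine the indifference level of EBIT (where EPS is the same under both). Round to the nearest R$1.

R$1,410,538

Set EPS_A = EPS_B: (EBIT − R$74,000)(1 − 0.23) ÷ 250,000 = (EBIT − R$769,000)(1 − 0.23) ÷ 120,000.
Cancelling (1 − t) and cross-multiplying: 120,000·(EBIT − 74,000) = 250,000·(EBIT − 769,000).
Solving, EBIT = (769,000·250,000 − 74,000·120,000) / (250,000 − 120,000) = 183,370,000,000 / 130,000 = 1,410,538.46.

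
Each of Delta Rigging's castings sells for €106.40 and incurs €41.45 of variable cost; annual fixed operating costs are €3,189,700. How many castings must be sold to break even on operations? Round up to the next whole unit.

49,111 castings

Each unit contributes €106.40 − €41.45 = €64.95.
Break-even Q = €3,189,700 / €64.95 = 49,110.08 → 49,111 castings.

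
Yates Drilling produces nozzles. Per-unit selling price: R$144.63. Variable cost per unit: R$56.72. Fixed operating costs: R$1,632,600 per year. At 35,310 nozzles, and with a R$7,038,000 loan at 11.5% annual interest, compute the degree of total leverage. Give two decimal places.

4.69

At 35,310 units, contribution = 35,310 × R$87.91 = R$3,104,102.10.
Subtracting fixed costs: EBIT = R$3,104,102.10 − R$1,632,600 = R$1,471,502.10. Interest = R$809,370.00, so EBIT − I = R$662,132.10.
Degree of total leverage = total CM / (EBIT − interest) = R$3,104,102.10 / R$662,132.10 = 4.6880.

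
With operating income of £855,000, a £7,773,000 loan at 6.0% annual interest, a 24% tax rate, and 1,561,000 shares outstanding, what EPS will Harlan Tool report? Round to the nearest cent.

Pre-tax income = £855,000 − £466,380.00 = £388,620.00.
Net income = £388,620.00 × (1 − 0.24) = £295,351.20.
Per share: £295,351.20 / 1,561,000 shares = £0.19.

£0.19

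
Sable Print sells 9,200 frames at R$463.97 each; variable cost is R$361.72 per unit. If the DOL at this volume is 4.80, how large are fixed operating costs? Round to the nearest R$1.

R$744,721

Total contribution margin = 9,200 × R$102.25 = R$940,700.00.
Since DOL = CM ÷ EBIT, EBIT = R$940,700.00 ÷ 4.80 = R$195,979.17.
And FC = contribution − EBIT = R$940,700.00 − R$195,979.17 = R$744,721.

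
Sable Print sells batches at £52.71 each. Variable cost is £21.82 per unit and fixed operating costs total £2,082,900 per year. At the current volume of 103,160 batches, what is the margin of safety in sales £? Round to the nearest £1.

£1,883,350

Each unit contributes £52.71 − £21.82 = £30.89. Break-even units = £2,082,900 ÷ £30.89 = 67,429.59; break-even revenue = 67,429.59 × £52.71 = £3,554,213.63.
Actual sales revenue = 103,160 × £52.71 = £5,437,563.60.
Margin of safety = £5,437,563.60 − £3,554,213.63 = £1,883,350.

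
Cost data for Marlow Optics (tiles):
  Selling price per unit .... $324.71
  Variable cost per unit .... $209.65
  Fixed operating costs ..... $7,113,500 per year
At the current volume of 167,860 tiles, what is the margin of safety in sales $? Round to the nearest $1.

Each unit contributes $324.71 − $209.65 = $115.06. Break-even units = $7,113,500 ÷ $115.06 = 61,824.27; break-even revenue = 61,824.27 × $324.71 = $20,074,957.28.
Actual sales revenue = 167,860 × $324.71 = $54,505,820.60.
Margin of safety = $54,505,820.60 − $20,074,957.28 = $34,430,863.

$34,430,863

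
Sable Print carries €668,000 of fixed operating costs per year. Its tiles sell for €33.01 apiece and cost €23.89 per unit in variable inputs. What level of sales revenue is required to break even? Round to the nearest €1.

CM per unit = €33.01 − €23.89 = €9.12; CM ratio = €9.12 / €33.01 = 0.2763.
Break-even sales = FC ÷ CM ratio = €668,000 × €33.01 / €9.12 = €2,417,838.

€2,417,838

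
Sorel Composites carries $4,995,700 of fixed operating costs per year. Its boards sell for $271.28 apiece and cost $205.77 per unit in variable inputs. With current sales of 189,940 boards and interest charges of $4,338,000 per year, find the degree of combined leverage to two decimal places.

4.00

At 189,940 units, contribution = 189,940 × $65.51 = $12,442,969.40.
Operating income = contribution − fixed costs = $12,442,969.40 − $4,995,700 = $7,447,269.40. Interest = $4,338,000.00, so EBIT − I = $3,109,269.40.
DCL = contribution ÷ (EBIT − I) = $12,442,969.40 ÷ $3,109,269.40 = 4.0019.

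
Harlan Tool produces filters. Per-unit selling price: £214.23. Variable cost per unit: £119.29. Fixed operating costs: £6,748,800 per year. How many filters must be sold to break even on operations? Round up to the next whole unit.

71,085 filters

Contribution margin per unit = £214.23 − £119.29 = £94.94.
Units to break even: £6,748,800 ÷ £94.94 = 71,084.90, rounded up to 71,085.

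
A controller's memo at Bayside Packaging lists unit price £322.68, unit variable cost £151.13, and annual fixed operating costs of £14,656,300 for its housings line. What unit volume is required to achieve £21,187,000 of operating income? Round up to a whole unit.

Each unit contributes £322.68 − £151.13 = £171.55.
Required volume = (fixed costs + target profit) ÷ CM = (£14,656,300 + £21,187,000) ÷ £171.55 = 208,937.92, so 208,938 housings.

208,938 housings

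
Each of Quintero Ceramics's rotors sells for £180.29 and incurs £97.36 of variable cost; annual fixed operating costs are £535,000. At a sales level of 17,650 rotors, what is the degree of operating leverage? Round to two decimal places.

1.58

Total contribution margin = 17,650 × £82.93 = £1,463,714.50.
Subtracting fixed costs: EBIT = £1,463,714.50 − £535,000 = £928,714.50.
So DOL = total CM / EBIT = £1,463,714.50 / £928,714.50 = 1.5761.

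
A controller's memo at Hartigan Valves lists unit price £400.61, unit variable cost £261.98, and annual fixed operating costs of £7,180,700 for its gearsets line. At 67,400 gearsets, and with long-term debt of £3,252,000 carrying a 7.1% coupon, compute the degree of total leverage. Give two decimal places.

4.84

Total contribution margin = 67,400 × £138.63 = £9,343,662.00.
Subtracting fixed costs: EBIT = £9,343,662.00 − £7,180,700 = £2,162,962.00. Interest = £230,892.00, so EBIT − I = £1,932,070.00.
DCL = contribution ÷ (EBIT − I) = £9,343,662.00 ÷ £1,932,070.00 = 4.8361.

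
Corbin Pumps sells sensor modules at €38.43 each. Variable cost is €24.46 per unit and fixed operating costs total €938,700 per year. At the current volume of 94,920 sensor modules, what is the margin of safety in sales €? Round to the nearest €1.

Unit CM = price − variable cost = €38.43 − €24.46 = €13.97. Break-even units = €938,700 ÷ €13.97 = 67,193.99; break-even revenue = 67,193.99 × €38.43 = €2,582,264.92.
Current sales = 94,920 × €38.43 = €3,647,775.60.
Margin of safety = €3,647,775.60 − €2,582,264.92 = €1,065,511.

€1,065,511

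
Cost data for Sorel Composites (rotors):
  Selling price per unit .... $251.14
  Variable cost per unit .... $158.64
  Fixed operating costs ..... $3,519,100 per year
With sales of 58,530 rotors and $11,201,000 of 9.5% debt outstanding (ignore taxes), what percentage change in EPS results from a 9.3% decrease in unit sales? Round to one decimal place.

Contribution at this volume is 58,530 × $92.50 = $5,414,025.00.
Subtracting fixed costs: EBIT = $5,414,025.00 − $3,519,100 = $1,894,925.00.
After interest of $1,064,095.00, pre-tax earnings = $830,830.00.
Degree of combined leverage = contribution ÷ (EBIT − I) = $5,414,025.00 ÷ $830,830.00 = 6.5164.
%ΔEPS = DCL × %ΔSales = 6.5164 × -9.3% = -60.6%.

-60.6%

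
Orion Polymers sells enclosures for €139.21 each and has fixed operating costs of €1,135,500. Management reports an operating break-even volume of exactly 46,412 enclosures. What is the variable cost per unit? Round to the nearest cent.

Contribution per unit must be FC / Q = €1,135,500 / 46,412 = €24.4657.
Hence VC = price − CM = €139.21 − €24.4657 = €114.74.

€114.74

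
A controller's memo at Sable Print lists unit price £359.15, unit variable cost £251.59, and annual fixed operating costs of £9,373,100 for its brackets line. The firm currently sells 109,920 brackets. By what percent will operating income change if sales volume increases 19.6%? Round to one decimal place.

At 109,920 units, contribution = 109,920 × £107.56 = £11,822,995.20.
EBIT = £11,822,995.20 − £9,373,100 = £2,449,895.20.
So DOL = total CM / EBIT = £11,822,995.20 / £2,449,895.20 = 4.8259.
Operating income changes by 4.8259 × +19.6% = +94.6%.

+94.6%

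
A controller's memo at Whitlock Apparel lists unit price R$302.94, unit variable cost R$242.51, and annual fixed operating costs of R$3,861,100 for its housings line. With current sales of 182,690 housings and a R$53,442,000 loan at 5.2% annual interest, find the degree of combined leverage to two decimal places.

At 182,690 units, contribution = 182,690 × R$60.43 = R$11,039,956.70.
Operating income = contribution − fixed costs = R$11,039,956.70 − R$3,861,100 = R$7,178,856.70. Interest = R$2,778,984.00.
DOL = R$11,039,956.70 ÷ R$7,178,856.70 = 1.5378; DFL = R$7,178,856.70 ÷ R$4,399,872.70 = 1.6316.
Combined leverage = 1.5378 × 1.6316 = 2.5091.

2.51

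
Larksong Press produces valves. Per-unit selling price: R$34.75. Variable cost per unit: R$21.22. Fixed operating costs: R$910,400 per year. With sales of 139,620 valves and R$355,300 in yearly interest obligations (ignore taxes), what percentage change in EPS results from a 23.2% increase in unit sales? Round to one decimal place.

+70.3%

Contribution at this volume is 139,620 × R$13.53 = R$1,889,058.60.
Subtracting fixed costs: EBIT = R$1,889,058.60 − R$910,400 = R$978,658.60.
After interest of R$355,300.00, pre-tax earnings = R$623,358.60.
Degree of combined leverage = contribution ÷ (EBIT − I) = R$1,889,058.60 ÷ R$623,358.60 = 3.0305.
%ΔEPS = DCL × %ΔSales = 3.0305 × +23.2% = +70.3%.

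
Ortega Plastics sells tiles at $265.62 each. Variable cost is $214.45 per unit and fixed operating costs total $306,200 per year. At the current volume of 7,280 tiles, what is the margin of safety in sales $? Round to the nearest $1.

$344,250

Unit CM = price − variable cost = $265.62 − $214.45 = $51.17. Break-even units = $306,200 ÷ $51.17 = 5,983.97; break-even revenue = 5,983.97 × $265.62 = $1,589,463.44.
Actual sales revenue = 7,280 × $265.62 = $1,933,713.60.
Margin of safety = $1,933,713.60 − $1,589,463.44 = $344,250.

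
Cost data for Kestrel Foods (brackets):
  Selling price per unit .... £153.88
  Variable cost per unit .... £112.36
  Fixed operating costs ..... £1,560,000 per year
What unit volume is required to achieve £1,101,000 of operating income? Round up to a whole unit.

Contribution margin per unit = £153.88 − £112.36 = £41.52.
Units = (FC + target) / CM = (£1,560,000 + £1,101,000) / £41.52 = 64,089.60, so 64,090 brackets.

64,090 brackets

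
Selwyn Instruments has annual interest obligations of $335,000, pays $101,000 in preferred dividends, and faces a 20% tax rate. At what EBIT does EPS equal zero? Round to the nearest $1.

$461,250

Grossing the preferred dividend up to pre-tax terms: $101,000 / (1 − 0.20) = $126,250.00.
Financial break-even EBIT = interest + D_p ÷ (1 − t) = $335,000 + $126,250.00 = $461,250.00.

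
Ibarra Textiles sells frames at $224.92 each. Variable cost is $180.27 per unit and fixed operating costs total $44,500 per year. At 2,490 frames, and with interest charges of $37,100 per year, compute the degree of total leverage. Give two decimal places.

3.76

Contribution at this volume is 2,490 × $44.65 = $111,178.50.
EBIT = $111,178.50 − $44,500 = $66,678.50. Interest = $37,100.00, so EBIT − I = $29,578.50.
Degree of total leverage = total CM / (EBIT − interest) = $111,178.50 / $29,578.50 = 3.7588.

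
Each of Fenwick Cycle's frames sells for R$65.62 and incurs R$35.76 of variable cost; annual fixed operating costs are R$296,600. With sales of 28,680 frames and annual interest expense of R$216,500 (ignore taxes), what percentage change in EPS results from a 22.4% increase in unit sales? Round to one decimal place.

+55.9%

Contribution at this volume is 28,680 × R$29.86 = R$856,384.80.
Subtracting fixed costs: EBIT = R$856,384.80 − R$296,600 = R$559,784.80.
After interest of R$216,500.00, pre-tax earnings = R$343,284.80.
DCL = total CM / (EBIT − I) = R$856,384.80 / R$343,284.80 = 2.4947.
EPS therefore changes by 2.4947 × (+22.4%) = +55.9%.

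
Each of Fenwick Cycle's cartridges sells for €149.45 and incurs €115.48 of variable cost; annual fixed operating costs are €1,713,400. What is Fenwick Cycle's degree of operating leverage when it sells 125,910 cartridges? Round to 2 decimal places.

1.67

At 125,910 units, contribution = 125,910 × €33.97 = €4,277,162.70.
Subtracting fixed costs: EBIT = €4,277,162.70 − €1,713,400 = €2,563,762.70.
Degree of operating leverage = €4,277,162.70 / €2,563,762.70 = 1.6683.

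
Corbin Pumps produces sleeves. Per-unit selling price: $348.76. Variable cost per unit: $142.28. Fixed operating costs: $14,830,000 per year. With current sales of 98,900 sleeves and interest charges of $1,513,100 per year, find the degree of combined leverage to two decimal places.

Total contribution margin = 98,900 × $206.48 = $20,420,872.00.
EBIT = $20,420,872.00 − $14,830,000 = $5,590,872.00. Interest = $1,513,100.00, so EBIT − I = $4,077,772.00.
Degree of total leverage = total CM / (EBIT − interest) = $20,420,872.00 / $4,077,772.00 = 5.0079.

5.01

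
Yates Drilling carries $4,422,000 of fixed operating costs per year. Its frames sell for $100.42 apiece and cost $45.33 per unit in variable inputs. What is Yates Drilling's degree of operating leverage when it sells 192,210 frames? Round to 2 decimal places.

Contribution at this volume is 192,210 × $55.09 = $10,588,848.90.
Subtracting fixed costs: EBIT = $10,588,848.90 − $4,422,000 = $6,166,848.90.
Degree of operating leverage = $10,588,848.90 / $6,166,848.90 = 1.7171.

1.72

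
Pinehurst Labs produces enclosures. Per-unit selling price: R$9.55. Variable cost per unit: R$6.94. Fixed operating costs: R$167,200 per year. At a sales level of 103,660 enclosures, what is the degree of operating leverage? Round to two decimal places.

Total contribution margin = 103,660 × R$2.61 = R$270,552.60.
EBIT = R$270,552.60 − R$167,200 = R$103,352.60.
Degree of operating leverage = R$270,552.60 / R$103,352.60 = 2.6178.

2.62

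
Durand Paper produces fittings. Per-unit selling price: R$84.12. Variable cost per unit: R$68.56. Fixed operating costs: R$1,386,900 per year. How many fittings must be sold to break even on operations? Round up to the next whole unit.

89,133 fittings

Unit CM = price − variable cost = R$84.12 − R$68.56 = R$15.56.
Break-even volume = fixed costs ÷ CM per unit = R$1,386,900 ÷ R$15.56 = 89,132.39, so 89,133 fittings.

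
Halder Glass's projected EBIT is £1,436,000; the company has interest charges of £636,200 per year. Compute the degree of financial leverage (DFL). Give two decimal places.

1.80

Interest = £636,200.00.
Degree of financial leverage = EBIT / (EBIT − interest) = £1,436,000 / £799,800.00 = 1.7954.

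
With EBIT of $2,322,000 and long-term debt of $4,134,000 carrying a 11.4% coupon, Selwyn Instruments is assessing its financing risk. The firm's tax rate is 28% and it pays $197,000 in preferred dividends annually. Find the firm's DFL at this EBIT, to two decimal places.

1.47

Interest = $471,276.00.
Preferred dividends grossed up pre-tax: $197,000 / (1 − 0.28) = $273,611.11.
DFL = EBIT ÷ [EBIT − I − D_p/(1−t)] = $2,322,000 ÷ [$2,322,000 − $471,276.00 − $273,611.11] = $2,322,000 ÷ $1,577,112.89 = 1.4723.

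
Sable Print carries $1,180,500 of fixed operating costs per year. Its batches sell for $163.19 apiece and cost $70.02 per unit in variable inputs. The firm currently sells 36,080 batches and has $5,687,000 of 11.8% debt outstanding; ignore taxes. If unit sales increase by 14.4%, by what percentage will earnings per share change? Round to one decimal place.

+32.1%

At 36,080 units, contribution = 36,080 × $93.17 = $3,361,573.60.
EBIT = $3,361,573.60 − $1,180,500 = $2,181,073.60.
After interest of $671,066.00, pre-tax earnings = $1,510,007.60.
DCL = total CM / (EBIT − I) = $3,361,573.60 / $1,510,007.60 = 2.2262.
%ΔEPS = DCL × %ΔSales = 2.2262 × +14.4% = +32.1%.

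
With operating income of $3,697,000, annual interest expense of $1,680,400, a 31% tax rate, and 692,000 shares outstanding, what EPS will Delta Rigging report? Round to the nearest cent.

$2.01

Pre-tax income = $3,697,000 − $1,680,400.00 = $2,016,600.00.
Net income = $2,016,600.00 × (1 − 0.31) = $1,391,454.00.
EPS = $1,391,454.00 ÷ 692,000 = $2.01.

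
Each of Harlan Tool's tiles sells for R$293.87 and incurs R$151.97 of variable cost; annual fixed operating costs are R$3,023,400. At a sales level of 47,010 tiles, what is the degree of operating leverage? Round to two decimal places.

At 47,010 units, contribution = 47,010 × R$141.90 = R$6,670,719.00.
EBIT = R$6,670,719.00 − R$3,023,400 = R$3,647,319.00.
DOL = contribution ÷ EBIT = R$6,670,719.00 ÷ R$3,647,319.00 = 1.8289.

1.83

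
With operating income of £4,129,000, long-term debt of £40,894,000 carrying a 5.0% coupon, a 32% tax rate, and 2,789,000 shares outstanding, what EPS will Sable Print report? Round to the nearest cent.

Pre-tax income = £4,129,000 − £2,044,700.00 = £2,084,300.00.
Net income = £2,084,300.00 × (1 − 0.32) = £1,417,324.00.
EPS = £1,417,324.00 ÷ 2,789,000 = £0.51.

£0.51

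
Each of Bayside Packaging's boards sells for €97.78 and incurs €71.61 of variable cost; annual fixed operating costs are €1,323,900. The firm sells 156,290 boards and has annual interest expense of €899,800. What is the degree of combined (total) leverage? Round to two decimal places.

Total contribution margin = 156,290 × €26.17 = €4,090,109.30.
Subtracting fixed costs: EBIT = €4,090,109.30 − €1,323,900 = €2,766,209.30. Interest = €899,800.00, so EBIT − I = €1,866,409.30.
DCL = contribution ÷ (EBIT − I) = €4,090,109.30 ÷ €1,866,409.30 = 2.1914.

2.19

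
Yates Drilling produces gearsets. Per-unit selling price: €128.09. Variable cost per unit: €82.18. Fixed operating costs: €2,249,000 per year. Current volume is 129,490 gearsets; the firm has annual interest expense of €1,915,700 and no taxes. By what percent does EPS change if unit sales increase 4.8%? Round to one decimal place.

Total contribution margin = 129,490 × €45.91 = €5,944,885.90.
Subtracting fixed costs: EBIT = €5,944,885.90 − €2,249,000 = €3,695,885.90.
After interest of €1,915,700.00, pre-tax earnings = €1,780,185.90.
DCL = total CM / (EBIT − I) = €5,944,885.90 / €1,780,185.90 = 3.3395.
EPS therefore changes by 3.3395 × (+4.8%) = +16.0%.

+16.0%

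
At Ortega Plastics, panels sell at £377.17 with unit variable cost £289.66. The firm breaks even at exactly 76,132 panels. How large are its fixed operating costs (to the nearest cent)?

Unit CM = price − variable cost = £377.17 − £289.66 = £87.51.
Since BE = FC / CM, FC = 76,132 × £87.51 = £6,662,311.32.

£6,662,311.32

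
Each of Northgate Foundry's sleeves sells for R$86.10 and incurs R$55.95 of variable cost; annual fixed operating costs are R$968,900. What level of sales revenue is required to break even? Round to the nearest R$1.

R$2,766,908

Contribution margin per unit = R$86.10 − R$55.95 = R$30.15, a CM ratio of R$30.15 ÷ R$86.10 = 0.3502.
Break-even revenue = fixed costs × price ÷ CM = R$968,900 × R$86.10 ÷ R$30.15 = R$2,766,908.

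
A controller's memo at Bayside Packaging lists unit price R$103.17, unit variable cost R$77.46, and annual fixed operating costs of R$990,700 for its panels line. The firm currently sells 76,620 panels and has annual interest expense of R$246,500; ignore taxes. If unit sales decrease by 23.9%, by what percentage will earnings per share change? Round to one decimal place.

-64.3%

Contribution at this volume is 76,620 × R$25.71 = R$1,969,900.20.
Operating income = contribution − fixed costs = R$1,969,900.20 − R$990,700 = R$979,200.20.
Interest = R$246,500.00, so EBIT − I = R$732,700.20.
Degree of combined leverage = contribution ÷ (EBIT − I) = R$1,969,900.20 ÷ R$732,700.20 = 2.6885.
%ΔEPS = DCL × %ΔSales = 2.6885 × -23.9% = -64.3%.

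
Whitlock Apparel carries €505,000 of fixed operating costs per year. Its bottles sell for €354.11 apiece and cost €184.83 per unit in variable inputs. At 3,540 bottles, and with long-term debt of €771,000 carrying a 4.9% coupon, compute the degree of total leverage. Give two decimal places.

10.61

Total contribution margin = 3,540 × €169.28 = €599,251.20.
EBIT = €599,251.20 − €505,000 = €94,251.20. Interest = €37,779.00, so EBIT − I = €56,472.20.
DCL = contribution ÷ (EBIT − I) = €599,251.20 ÷ €56,472.20 = 10.6114.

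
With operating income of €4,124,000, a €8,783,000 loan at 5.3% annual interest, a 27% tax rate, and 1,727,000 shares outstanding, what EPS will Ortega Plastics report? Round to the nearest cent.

Pre-tax income = €4,124,000 − €465,499.00 = €3,658,501.00.
After tax at 27%: net income = €3,658,501.00 × 0.73 = €2,670,705.73.
Per share: €2,670,705.73 / 1,727,000 shares = €1.55.

€1.55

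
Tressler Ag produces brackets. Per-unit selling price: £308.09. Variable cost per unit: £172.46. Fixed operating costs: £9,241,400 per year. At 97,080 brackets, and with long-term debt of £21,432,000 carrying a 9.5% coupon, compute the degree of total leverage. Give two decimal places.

Total contribution margin = 97,080 × £135.63 = £13,166,960.40.
Operating income = contribution − fixed costs = £13,166,960.40 − £9,241,400 = £3,925,560.40. Interest = £2,036,040.00, so EBIT − I = £1,889,520.40.
Degree of total leverage = total CM / (EBIT − interest) = £13,166,960.40 / £1,889,520.40 = 6.9684.

6.97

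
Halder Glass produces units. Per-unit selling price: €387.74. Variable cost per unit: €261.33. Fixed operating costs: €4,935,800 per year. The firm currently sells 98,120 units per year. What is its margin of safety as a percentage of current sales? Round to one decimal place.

60.2%

Each unit contributes €387.74 − €261.33 = €126.41. Break-even units = €4,935,800 ÷ €126.41 = 39,045.96; break-even revenue = 39,045.96 × €387.74 = €15,139,681.13.
Actual sales revenue = 98,120 × €387.74 = €38,045,048.80.
Margin of safety = (€38,045,048.80 − €15,139,681.13) ÷ €38,045,048.80 = 60.2%.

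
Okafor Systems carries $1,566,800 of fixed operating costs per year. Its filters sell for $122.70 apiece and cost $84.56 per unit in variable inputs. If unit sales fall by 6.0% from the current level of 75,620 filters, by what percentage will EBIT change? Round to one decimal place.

-13.1%

Total contribution margin = 75,620 × $38.14 = $2,884,146.80.
Subtracting fixed costs: EBIT = $2,884,146.80 − $1,566,800 = $1,317,346.80.
So DOL = total CM / EBIT = $2,884,146.80 / $1,317,346.80 = 2.1894.
Operating income changes by 2.1894 × -6.0% = -13.1%.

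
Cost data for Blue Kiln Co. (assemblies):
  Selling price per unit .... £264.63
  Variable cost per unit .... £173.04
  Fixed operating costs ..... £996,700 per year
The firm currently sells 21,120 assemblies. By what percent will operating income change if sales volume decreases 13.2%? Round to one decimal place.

Total contribution margin = 21,120 × £91.59 = £1,934,380.80.
EBIT = £1,934,380.80 − £996,700 = £937,680.80.
DOL = contribution ÷ EBIT = £1,934,380.80 ÷ £937,680.80 = 2.0629.
Operating income changes by 2.0629 × -13.2% = -27.2%.

-27.2%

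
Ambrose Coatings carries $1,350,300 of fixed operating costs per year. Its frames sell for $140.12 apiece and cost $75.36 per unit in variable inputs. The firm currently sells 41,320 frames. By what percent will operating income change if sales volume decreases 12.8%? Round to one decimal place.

-25.8%

At 41,320 units, contribution = 41,320 × $64.76 = $2,675,883.20.
Subtracting fixed costs: EBIT = $2,675,883.20 − $1,350,300 = $1,325,583.20.
DOL = contribution ÷ EBIT = $2,675,883.20 ÷ $1,325,583.20 = 2.0186.
%ΔEBIT = DOL × %ΔSales = 2.0186 × -12.8% = -25.8%.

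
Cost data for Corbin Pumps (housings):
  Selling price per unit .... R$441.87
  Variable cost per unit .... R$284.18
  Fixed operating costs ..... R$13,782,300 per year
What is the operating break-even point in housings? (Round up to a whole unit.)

Each unit contributes R$441.87 − R$284.18 = R$157.69.
Break-even volume = fixed costs ÷ CM per unit = R$13,782,300 ÷ R$157.69 = 87,401.23, so 87,402 housings.

87,402 housings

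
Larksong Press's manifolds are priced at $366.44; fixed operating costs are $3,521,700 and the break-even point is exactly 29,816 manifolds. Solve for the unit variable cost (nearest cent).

$248.33

At break-even, FC = Q × (P − VC), so P − VC = $3,521,700 ÷ 29,816 = $118.1144.
Hence VC = price − CM = $366.44 − $118.1144 = $248.33.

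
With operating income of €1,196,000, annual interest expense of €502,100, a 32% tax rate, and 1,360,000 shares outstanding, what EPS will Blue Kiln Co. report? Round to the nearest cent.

€0.35

Pre-tax income = €1,196,000 − €502,100.00 = €693,900.00.
Net income = €693,900.00 × (1 − 0.32) = €471,852.00.
EPS = €471,852.00 ÷ 1,360,000 = €0.35.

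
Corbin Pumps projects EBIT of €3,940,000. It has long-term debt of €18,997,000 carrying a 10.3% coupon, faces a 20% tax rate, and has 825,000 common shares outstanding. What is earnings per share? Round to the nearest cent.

Interest = €1,956,691.00, so EBT = €3,940,000 − €1,956,691.00 = €1,983,309.00.
After tax at 20%: net income = €1,983,309.00 × 0.80 = €1,586,647.20.
Per share: €1,586,647.20 / 825,000 shares = €1.92.

€1.92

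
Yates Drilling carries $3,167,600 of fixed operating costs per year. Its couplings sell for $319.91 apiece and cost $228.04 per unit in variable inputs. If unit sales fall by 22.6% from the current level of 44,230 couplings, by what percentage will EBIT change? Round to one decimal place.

Contribution at this volume is 44,230 × $91.87 = $4,063,410.10.
EBIT = $4,063,410.10 − $3,167,600 = $895,810.10.
Degree of operating leverage = $4,063,410.10 / $895,810.10 = 4.5360.
So EBIT moves 4.5360 × (-22.6%) = -102.5%.

-102.5%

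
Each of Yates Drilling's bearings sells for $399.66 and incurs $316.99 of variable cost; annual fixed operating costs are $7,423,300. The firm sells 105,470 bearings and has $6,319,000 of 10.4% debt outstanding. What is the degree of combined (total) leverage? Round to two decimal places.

13.65

At 105,470 units, contribution = 105,470 × $82.67 = $8,719,204.90.
Operating income = contribution − fixed costs = $8,719,204.90 − $7,423,300 = $1,295,904.90. Interest = $657,176.00.
DOL = $8,719,204.90 ÷ $1,295,904.90 = 6.7283; DFL = $1,295,904.90 ÷ $638,728.90 = 2.0289.
Combined leverage = 6.7283 × 2.0289 = 13.6510.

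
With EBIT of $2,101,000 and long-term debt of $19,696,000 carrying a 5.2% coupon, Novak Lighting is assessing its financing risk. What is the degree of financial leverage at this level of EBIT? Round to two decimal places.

1.95

Interest = $1,024,192.00.
DFL = EBIT ÷ (EBIT − I) = $2,101,000 ÷ ($2,101,000 − $1,024,192.00) = $2,101,000 ÷ $1,076,808.00 = 1.9511.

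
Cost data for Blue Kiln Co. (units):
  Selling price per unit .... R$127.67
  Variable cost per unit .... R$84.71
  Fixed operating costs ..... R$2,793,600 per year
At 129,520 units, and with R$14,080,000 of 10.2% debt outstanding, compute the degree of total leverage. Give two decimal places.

4.17

Contribution at this volume is 129,520 × R$42.96 = R$5,564,179.20.
Subtracting fixed costs: EBIT = R$5,564,179.20 − R$2,793,600 = R$2,770,579.20. Interest = R$1,436,160.00, so EBIT − I = R$1,334,419.20.
Degree of total leverage = total CM / (EBIT − interest) = R$5,564,179.20 / R$1,334,419.20 = 4.1697.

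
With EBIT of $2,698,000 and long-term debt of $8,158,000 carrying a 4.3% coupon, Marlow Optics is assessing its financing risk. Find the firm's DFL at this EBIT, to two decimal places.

Interest = $350,794.00.
Degree of financial leverage = EBIT / (EBIT − interest) = $2,698,000 / $2,347,206.00 = 1.1495.

1.15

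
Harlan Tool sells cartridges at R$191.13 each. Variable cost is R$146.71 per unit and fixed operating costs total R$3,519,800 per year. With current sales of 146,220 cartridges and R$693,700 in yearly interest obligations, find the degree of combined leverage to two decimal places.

2.85

At 146,220 units, contribution = 146,220 × R$44.42 = R$6,495,092.40.
Subtracting fixed costs: EBIT = R$6,495,092.40 − R$3,519,800 = R$2,975,292.40. Interest = R$693,700.00.
DOL = R$6,495,092.40 ÷ R$2,975,292.40 = 2.1830; DFL = R$2,975,292.40 ÷ R$2,281,592.40 = 1.3040.
Combined leverage = 2.1830 × 1.3040 = 2.8466.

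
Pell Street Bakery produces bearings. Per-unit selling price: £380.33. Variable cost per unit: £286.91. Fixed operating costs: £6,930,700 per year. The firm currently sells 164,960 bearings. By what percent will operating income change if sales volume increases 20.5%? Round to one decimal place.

+37.3%

Total contribution margin = 164,960 × £93.42 = £15,410,563.20.
Operating income = contribution − fixed costs = £15,410,563.20 − £6,930,700 = £8,479,863.20.
Degree of operating leverage = £15,410,563.20 / £8,479,863.20 = 1.8173.
Operating income changes by 1.8173 × +20.5% = +37.3%.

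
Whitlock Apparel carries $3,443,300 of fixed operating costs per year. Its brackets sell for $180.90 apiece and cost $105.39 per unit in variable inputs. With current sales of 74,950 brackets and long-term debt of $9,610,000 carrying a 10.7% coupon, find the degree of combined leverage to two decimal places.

Contribution at this volume is 74,950 × $75.51 = $5,659,474.50.
EBIT = $5,659,474.50 − $3,443,300 = $2,216,174.50. Interest = $1,028,270.00.
DOL = $5,659,474.50 ÷ $2,216,174.50 = 2.5537; DFL = $2,216,174.50 ÷ $1,187,904.50 = 1.8656.
DCL = DOL × DFL = 2.5537 × 1.8656 = 4.7642.

4.76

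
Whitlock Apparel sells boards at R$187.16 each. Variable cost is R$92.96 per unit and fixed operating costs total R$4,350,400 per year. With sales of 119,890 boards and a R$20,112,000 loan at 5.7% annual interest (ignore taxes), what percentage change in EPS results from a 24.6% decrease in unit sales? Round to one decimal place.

-47.9%

Total contribution margin = 119,890 × R$94.20 = R$11,293,638.00.
Operating income = contribution − fixed costs = R$11,293,638.00 − R$4,350,400 = R$6,943,238.00.
After interest of R$1,146,384.00, pre-tax earnings = R$5,796,854.00.
DCL = total CM / (EBIT − I) = R$11,293,638.00 / R$5,796,854.00 = 1.9482.
%ΔEPS = DCL × %ΔSales = 1.9482 × -24.6% = -47.9%.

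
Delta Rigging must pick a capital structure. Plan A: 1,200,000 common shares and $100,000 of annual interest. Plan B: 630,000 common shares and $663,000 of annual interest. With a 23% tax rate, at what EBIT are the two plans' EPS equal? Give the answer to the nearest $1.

$1,285,263

At indifference, (EBIT − 100,000)(1 − t)/1,200,000 = (EBIT − 663,000)(1 − t)/630,000.
Cancelling (1 − t) and cross-multiplying: 630,000·(EBIT − 100,000) = 1,200,000·(EBIT − 663,000).
EBIT × (1,200,000 − 630,000) = 663,000 × 1,200,000 − 100,000 × 630,000 = 732,600,000,000, so EBIT = 732,600,000,000 ÷ 570,000 = 1,285,263.16.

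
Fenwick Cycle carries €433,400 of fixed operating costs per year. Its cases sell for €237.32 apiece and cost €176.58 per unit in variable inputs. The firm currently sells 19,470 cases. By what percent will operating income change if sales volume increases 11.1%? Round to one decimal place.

+17.5%

Total contribution margin = 19,470 × €60.74 = €1,182,607.80.
EBIT = €1,182,607.80 − €433,400 = €749,207.80.
DOL = contribution ÷ EBIT = €1,182,607.80 ÷ €749,207.80 = 1.5785.
%ΔEBIT = DOL × %ΔSales = 1.5785 × +11.1% = +17.5%.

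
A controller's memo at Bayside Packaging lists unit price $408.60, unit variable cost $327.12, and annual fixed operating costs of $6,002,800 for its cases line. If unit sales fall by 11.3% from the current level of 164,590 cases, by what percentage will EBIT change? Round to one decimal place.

-20.5%

Total contribution margin = 164,590 × $81.48 = $13,410,793.20.
Subtracting fixed costs: EBIT = $13,410,793.20 − $6,002,800 = $7,407,993.20.
DOL = contribution ÷ EBIT = $13,410,793.20 ÷ $7,407,993.20 = 1.8103.
%ΔEBIT = DOL × %ΔSales = 1.8103 × -11.3% = -20.5%.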